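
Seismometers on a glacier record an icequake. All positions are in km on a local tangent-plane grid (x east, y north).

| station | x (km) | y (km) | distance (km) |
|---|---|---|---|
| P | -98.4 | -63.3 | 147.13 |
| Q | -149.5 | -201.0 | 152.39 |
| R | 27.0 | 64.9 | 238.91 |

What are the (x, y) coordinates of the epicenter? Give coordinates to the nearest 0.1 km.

Circle about each station: (x + 98.4)² + (y + 63.3)² = 147.13²; (x + 149.5)² + (y + 201.0)² = 152.39²; (x − 27.0)² + (y − 64.9)² = 238.91².
Subtracting the P equation from the Q and R equations removes the quadratic terms:
-102.2 x − 275.4 y = 47486.32
250.8 x + 256.4 y = -44179.19
Solving the 2×2 system: x ≈ 0.2, y ≈ -172.5 km.
Check against P (with the unrounded x, y): √((x + 98.4)²+(y + 63.3)²) = 147.13 ≈ 147.13 km. ✓

0.2 km east, -172.5 km north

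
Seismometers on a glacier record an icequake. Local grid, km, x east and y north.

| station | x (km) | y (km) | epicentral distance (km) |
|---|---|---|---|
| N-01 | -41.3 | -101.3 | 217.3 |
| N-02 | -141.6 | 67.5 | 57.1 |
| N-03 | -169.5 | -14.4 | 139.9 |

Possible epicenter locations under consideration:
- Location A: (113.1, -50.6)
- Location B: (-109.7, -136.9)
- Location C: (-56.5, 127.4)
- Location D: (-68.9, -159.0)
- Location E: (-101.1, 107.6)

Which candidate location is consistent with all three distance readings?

For each candidate, compare |candidate − station| to the reported distance:
Location A: residuals N-01 54.8, N-02 223.6, N-03 145.0 → max 223.6 km
Location B: residuals N-01 140.2, N-02 149.8, N-03 3.6 → max 149.8 km
Location C: residuals N-01 11.9, N-02 47.0, N-03 41.4 → max 47.0 km
Location D: residuals N-01 153.3, N-02 180.8, N-03 36.3 → max 180.8 km
Location E: residuals N-01 0.0, N-02 0.1, N-03 0.0 → max 0.1 km
Only Location E has all residuals ≈ 0.

Location E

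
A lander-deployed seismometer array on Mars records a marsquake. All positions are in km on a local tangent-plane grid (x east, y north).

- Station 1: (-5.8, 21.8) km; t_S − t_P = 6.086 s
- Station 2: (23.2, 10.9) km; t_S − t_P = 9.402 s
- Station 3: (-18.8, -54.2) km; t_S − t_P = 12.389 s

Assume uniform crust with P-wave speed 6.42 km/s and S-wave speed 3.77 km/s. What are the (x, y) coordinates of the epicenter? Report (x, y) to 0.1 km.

x ≈ -50.9 km, y ≈ 54.3 km

Distance from S−P lag: d = Δt · v_P v_S / (v_P − v_S) = Δt · (6.42·3.77)/(6.42−3.77) ≈ 9.1334·Δt.
So d_Station 1 = 55.59, d_Station 2 = 85.87, d_Station 3 = 113.15 km.
Circle about each station: (x + 5.8)² + (y − 21.8)² = 55.59²; (x − 23.2)² + (y − 10.9)² = 85.87²; (x + 18.8)² + (y + 54.2)² = 113.15².
Subtracting the Station 1 equation from the Station 2 and Station 3 equations removes the quadratic terms:
58.0 x − 21.8 y = -4135.24
-26.0 x − 152.0 y = -6930.47
Solving the 2×2 system: x ≈ -50.9, y ≈ 54.3 km.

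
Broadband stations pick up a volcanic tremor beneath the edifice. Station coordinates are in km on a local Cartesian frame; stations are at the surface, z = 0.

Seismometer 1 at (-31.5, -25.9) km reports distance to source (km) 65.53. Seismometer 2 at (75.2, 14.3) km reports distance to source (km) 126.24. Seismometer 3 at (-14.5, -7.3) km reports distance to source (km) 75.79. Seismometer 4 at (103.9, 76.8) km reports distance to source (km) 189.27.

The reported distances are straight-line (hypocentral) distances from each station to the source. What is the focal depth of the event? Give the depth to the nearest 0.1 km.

Each station gives a sphere (x−x_i)² + (y−y_i)² + z² = d_i² (stations at z=0).
Subtracting the Seismometer 1 sphere from Seismometer 2 and Seismometer 3: z² cancels, leaving linear equations in x and y:
213.4 x + 80.4 y = -7445.89
34.0 x + 37.2 y = -2849.46
Solving: x ≈ -9.201, y ≈ -68.189 km (keep extra digits for the depth step; rounded: -9.2, -68.2).
Then from the Seismometer 1 sphere: z² = 65.53² − (x + 31.5)² − (y + 25.9)² with x = -9.201, y = -68.189, so z ≈ 44.817 ≈ 44.8 km.

z ≈ 44.8 km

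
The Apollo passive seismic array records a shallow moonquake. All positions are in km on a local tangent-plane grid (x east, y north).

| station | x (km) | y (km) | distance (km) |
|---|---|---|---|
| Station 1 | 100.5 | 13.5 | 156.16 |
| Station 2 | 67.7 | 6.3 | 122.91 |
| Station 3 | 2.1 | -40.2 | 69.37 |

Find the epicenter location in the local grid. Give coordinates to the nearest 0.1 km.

Circle about each station: (x − 100.5)² + (y − 13.5)² = 156.16²; (x − 67.7)² + (y − 6.3)² = 122.91²; (x − 2.1)² + (y + 40.2)² = 69.37².
Subtracting pairs of circle equations eliminates x²+y² and gives linear equations (the radical axes):
-65.6 x − 14.4 y = 3619.56
-196.8 x − 107.4 y = 10911.70
Solving the 2×2 system: x ≈ -55.0, y ≈ -0.8 km.

(-55.0, -0.8)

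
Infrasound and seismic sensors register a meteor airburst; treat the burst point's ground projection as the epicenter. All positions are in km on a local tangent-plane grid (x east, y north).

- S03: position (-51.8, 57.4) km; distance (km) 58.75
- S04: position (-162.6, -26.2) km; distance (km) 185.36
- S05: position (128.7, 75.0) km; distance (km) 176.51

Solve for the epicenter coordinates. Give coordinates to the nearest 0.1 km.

-43.1 km east, 115.5 km north

Circle about each station: (x + 51.8)² + (y − 57.4)² = 58.75²; (x + 162.6)² + (y + 26.2)² = 185.36²; (x − 128.7)² + (y − 75.0)² = 176.51².
Subtracting the S03 equation from the S04 and S05 equations removes the quadratic terms:
-221.6 x − 167.2 y = -9759.57
361.0 x + 35.2 y = -11493.53
Solving the 2×2 system: x ≈ -43.1, y ≈ 115.5 km.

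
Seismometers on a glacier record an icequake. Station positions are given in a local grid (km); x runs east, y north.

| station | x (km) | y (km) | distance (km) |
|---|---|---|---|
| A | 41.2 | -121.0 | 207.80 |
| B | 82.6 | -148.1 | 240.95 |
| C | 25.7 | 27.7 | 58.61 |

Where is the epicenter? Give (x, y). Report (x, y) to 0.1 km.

Circle about each station: (x − 41.2)² + (y + 121.0)² = 207.80²; (x − 82.6)² + (y + 148.1)² = 240.95²; (x − 25.7)² + (y − 27.7)² = 58.61².
Subtracting the A equation from the B and C equations removes the quadratic terms:
82.8 x − 54.2 y = -2458.13
-31.0 x + 297.4 y = 24835.05
Solving the 2×2 system: x ≈ 26.8, y ≈ 86.3 km.
Check against A (with the unrounded x, y): √((x − 41.2)²+(y + 121.0)²) = 207.80 ≈ 207.80 km. ✓

(26.8, 86.3)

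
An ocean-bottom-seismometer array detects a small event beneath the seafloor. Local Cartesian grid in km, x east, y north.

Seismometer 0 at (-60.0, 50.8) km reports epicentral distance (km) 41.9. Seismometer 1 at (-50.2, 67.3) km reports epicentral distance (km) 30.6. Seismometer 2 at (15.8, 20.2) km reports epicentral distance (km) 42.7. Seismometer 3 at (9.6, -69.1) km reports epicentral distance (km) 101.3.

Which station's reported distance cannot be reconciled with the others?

Solve using three stations at a time. Using Seismometer 0, Seismometer 2, Seismometer 3 (subtract circle equations pairwise → linear system) gives (x, y) ≈ (-26.6, 25.5).
Distances from that point to each station vs reported:
  Seismometer 0: calculated 41.9 vs reported 41.9 → residual 0.0 km
  Seismometer 1: calculated 48.0 vs reported 30.6 → residual 17.4 km
  Seismometer 2: calculated 42.7 vs reported 42.7 → residual 0.0 km
  Seismometer 3: calculated 101.3 vs reported 101.3 → residual 0.0 km
Seismometer 0, Seismometer 2, Seismometer 3 are mutually consistent (residuals ≈ 0); Seismometer 1 is off by 17.4 km.

Seismometer 1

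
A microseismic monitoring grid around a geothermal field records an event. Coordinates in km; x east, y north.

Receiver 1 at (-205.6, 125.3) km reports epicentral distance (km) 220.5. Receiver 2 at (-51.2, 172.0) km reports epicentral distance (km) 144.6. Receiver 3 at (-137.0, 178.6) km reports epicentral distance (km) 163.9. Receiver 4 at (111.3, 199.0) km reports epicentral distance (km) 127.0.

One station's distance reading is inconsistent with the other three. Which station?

Receiver 2

Solve using three stations at a time. Using Receiver 1, Receiver 3, Receiver 4 (subtract circle equations pairwise → linear system) gives (x, y) ≈ (14.7, 116.7).
Distances from that point to each station vs reported:
  Receiver 1: calculated 220.5 vs reported 220.5 → residual 0.0 km
  Receiver 2: calculated 86.0 vs reported 144.6 → residual 58.6 km
  Receiver 3: calculated 163.8 vs reported 163.9 → residual 0.1 km
  Receiver 4: calculated 126.9 vs reported 127.0 → residual 0.1 km
Receiver 1, Receiver 3, Receiver 4 are mutually consistent (residuals ≈ 0); Receiver 2 is off by 58.6 km.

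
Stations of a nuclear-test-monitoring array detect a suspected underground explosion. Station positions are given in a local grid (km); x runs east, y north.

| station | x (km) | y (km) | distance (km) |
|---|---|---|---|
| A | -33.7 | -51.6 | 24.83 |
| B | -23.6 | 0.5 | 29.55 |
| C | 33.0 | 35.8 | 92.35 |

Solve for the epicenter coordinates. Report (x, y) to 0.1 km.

-34.9 km east, -26.8 km north

Circle about each station: (x + 33.7)² + (y + 51.6)² = 24.83²; (x + 23.6)² + (y − 0.5)² = 29.55²; (x − 33.0)² + (y − 35.8)² = 92.35².
Subtracting pairs of circle equations eliminates x²+y² and gives linear equations (the radical axes):
20.2 x + 104.2 y = -3497.71
133.4 x + 174.8 y = -9339.60
Solving the 2×2 system: x ≈ -34.9, y ≈ -26.8 km.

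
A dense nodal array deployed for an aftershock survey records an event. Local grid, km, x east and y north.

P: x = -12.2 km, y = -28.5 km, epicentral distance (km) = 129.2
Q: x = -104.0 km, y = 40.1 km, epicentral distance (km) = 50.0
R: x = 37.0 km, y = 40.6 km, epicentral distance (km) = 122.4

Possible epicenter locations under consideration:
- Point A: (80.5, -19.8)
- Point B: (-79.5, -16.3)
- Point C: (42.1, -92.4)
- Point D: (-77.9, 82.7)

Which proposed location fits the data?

Point D

For each candidate, compare |candidate − station| to the reported distance:
Point A: residuals P 36.1, Q 144.0, R 48.0 → max 144.0 km
Point B: residuals P 60.8, Q 11.5, R 7.3 → max 60.8 km
Point C: residuals P 45.3, Q 147.2, R 10.7 → max 147.2 km
Point D: residuals P 0.0, Q 0.0, R 0.0 → max 0.0 km
Only Point D has all residuals ≈ 0.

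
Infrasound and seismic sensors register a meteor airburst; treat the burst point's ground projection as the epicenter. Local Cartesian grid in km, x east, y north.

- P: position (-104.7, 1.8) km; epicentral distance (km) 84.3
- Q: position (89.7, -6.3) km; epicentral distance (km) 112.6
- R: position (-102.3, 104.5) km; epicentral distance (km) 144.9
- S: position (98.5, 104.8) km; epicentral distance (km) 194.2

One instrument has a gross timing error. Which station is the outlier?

Solve using three stations at a time. Using P, Q, R (subtract circle equations pairwise → linear system) gives (x, y) ≈ (-22.4, -16.4).
Distances from that point to each station vs reported:
  P: calculated 84.3 vs reported 84.3 → residual 0.0 km
  Q: calculated 112.6 vs reported 112.6 → residual 0.0 km
  R: calculated 144.9 vs reported 144.9 → residual 0.0 km
  S: calculated 171.2 vs reported 194.2 → residual 23.0 km
P, Q, R are mutually consistent (residuals ≈ 0); S is off by 23.0 km.

S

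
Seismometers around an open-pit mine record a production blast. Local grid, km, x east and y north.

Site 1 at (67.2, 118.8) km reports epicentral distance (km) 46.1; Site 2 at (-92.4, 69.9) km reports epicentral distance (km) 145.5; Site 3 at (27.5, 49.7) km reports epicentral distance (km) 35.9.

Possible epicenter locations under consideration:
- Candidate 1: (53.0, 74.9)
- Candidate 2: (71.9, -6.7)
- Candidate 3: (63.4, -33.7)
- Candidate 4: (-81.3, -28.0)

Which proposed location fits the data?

For each candidate, compare |candidate − station| to the reported distance:
Candidate 1: residuals Site 1 0.0, Site 2 0.0, Site 3 0.0 → max 0.0 km
Candidate 2: residuals Site 1 79.5, Site 2 35.8, Site 3 35.9 → max 79.5 km
Candidate 3: residuals Site 1 106.4, Site 2 41.6, Site 3 54.9 → max 106.4 km
Candidate 4: residuals Site 1 162.7, Site 2 47.0, Site 3 97.8 → max 162.7 km
Only Candidate 1 has all residuals ≈ 0.

Candidate 1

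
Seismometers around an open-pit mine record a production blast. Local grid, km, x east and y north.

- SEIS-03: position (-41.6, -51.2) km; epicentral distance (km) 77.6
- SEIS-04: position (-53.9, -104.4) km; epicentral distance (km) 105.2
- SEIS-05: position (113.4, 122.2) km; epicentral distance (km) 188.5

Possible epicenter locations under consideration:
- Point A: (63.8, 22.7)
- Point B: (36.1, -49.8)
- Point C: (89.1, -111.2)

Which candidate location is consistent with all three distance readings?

Point B

For each candidate, compare |candidate − station| to the reported distance:
Point A: residuals SEIS-03 51.1, SEIS-04 68.0, SEIS-05 77.3 → max 77.3 km
Point B: residuals SEIS-03 0.1, SEIS-04 0.1, SEIS-05 0.1 → max 0.1 km
Point C: residuals SEIS-03 66.2, SEIS-04 38.0, SEIS-05 46.2 → max 66.2 km
Only Point B has all residuals ≈ 0.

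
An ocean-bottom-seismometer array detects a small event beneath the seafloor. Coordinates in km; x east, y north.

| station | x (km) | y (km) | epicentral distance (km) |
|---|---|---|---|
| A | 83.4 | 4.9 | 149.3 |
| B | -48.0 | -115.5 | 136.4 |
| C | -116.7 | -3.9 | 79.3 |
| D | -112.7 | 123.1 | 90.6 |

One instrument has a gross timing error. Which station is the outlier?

Solve using three stations at a time. Using A, C, D (subtract circle equations pairwise → linear system) gives (x, y) ≈ (-58.8, 50.3).
Distances from that point to each station vs reported:
  A: calculated 149.3 vs reported 149.3 → residual 0.0 km
  B: calculated 166.1 vs reported 136.4 → residual 29.7 km
  C: calculated 79.3 vs reported 79.3 → residual 0.0 km
  D: calculated 90.6 vs reported 90.6 → residual 0.0 km
A, C, D are mutually consistent (residuals ≈ 0); B is off by 29.7 km.

B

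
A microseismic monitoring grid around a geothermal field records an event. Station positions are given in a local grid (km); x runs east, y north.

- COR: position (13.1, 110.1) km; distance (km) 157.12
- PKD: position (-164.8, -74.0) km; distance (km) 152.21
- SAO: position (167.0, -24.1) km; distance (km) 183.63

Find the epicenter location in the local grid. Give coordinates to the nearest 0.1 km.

(-15.5, -44.4)

Circle about each station: (x − 13.1)² + (y − 110.1)² = 157.12²; (x + 164.8)² + (y + 74.0)² = 152.21²; (x − 167.0)² + (y + 24.1)² = 183.63².
Subtracting the COR equation from the PKD and SAO equations removes the quadratic terms:
-355.8 x − 368.2 y = 21860.23
307.8 x − 268.4 y = 7142.91
Solving the 2×2 system: x ≈ -15.5, y ≈ -44.4 km.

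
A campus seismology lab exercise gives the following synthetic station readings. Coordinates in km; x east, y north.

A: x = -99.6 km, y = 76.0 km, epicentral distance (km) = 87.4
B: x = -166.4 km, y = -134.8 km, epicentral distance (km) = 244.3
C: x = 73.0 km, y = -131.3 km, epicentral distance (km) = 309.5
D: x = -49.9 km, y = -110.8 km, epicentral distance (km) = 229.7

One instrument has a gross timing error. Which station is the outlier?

A

Solve using three stations at a time. Using B, C, D (subtract circle equations pairwise → linear system) gives (x, y) ≈ (-125.6, 106.1).
Distances from that point to each station vs reported:
  A: calculated 39.8 vs reported 87.4 → residual 47.6 km
  B: calculated 244.4 vs reported 244.3 → residual 0.1 km
  C: calculated 309.5 vs reported 309.5 → residual 0.0 km
  D: calculated 229.8 vs reported 229.7 → residual 0.1 km
B, C, D are mutually consistent (residuals ≈ 0); A is off by 47.6 km.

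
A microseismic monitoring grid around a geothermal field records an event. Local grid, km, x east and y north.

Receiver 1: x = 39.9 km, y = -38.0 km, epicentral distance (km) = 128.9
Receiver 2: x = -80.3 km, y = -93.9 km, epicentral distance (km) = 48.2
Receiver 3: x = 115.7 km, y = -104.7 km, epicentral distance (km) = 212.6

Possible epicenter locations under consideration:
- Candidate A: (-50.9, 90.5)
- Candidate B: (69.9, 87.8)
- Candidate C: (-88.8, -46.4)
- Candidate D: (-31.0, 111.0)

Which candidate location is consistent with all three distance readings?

For each candidate, compare |candidate − station| to the reported distance:
Candidate A: residuals Receiver 1 28.4, Receiver 2 138.5, Receiver 3 44.0 → max 138.5 km
Candidate B: residuals Receiver 1 0.4, Receiver 2 187.5, Receiver 3 14.7 → max 187.5 km
Candidate C: residuals Receiver 1 0.1, Receiver 2 0.1, Receiver 3 0.0 → max 0.1 km
Candidate D: residuals Receiver 1 36.1, Receiver 2 162.5, Receiver 3 48.3 → max 162.5 km
Only Candidate C has all residuals ≈ 0.

Candidate C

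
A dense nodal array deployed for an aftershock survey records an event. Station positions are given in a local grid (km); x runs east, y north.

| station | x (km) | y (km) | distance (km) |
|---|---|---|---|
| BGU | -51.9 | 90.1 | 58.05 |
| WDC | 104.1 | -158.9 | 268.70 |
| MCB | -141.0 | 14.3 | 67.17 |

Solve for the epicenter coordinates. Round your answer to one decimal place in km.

Circle about each station: (x + 51.9)² + (y − 90.1)² = 58.05²; (x − 104.1)² + (y + 158.9)² = 268.70²; (x + 141.0)² + (y − 14.3)² = 67.17².
Subtracting pairs of circle equations eliminates x²+y² and gives linear equations (the radical axes):
312.0 x − 498.0 y = -43555.49
-178.2 x − 151.6 y = 8131.86
Solving the 2×2 system: x ≈ -78.3, y ≈ 38.4 km.
Check against BGU (with the unrounded x, y): √((x + 51.9)²+(y − 90.1)²) = 58.05 ≈ 58.05 km. ✓

x ≈ -78.3 km, y ≈ 38.4 km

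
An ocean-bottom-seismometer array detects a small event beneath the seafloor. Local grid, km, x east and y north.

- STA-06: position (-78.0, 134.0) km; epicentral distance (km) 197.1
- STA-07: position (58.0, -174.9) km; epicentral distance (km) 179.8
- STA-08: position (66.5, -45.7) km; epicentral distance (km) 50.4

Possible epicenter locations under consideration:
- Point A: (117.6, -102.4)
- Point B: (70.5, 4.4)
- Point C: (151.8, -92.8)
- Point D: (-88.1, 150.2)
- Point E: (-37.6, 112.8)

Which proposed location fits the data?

For each candidate, compare |candidate − station| to the reported distance:
Point A: residuals STA-06 109.7, STA-07 85.9, STA-08 25.9 → max 109.7 km
Point B: residuals STA-06 0.0, STA-07 0.1, STA-08 0.1 → max 0.1 km
Point C: residuals STA-06 125.8, STA-07 55.1, STA-08 47.0 → max 125.8 km
Point D: residuals STA-06 178.0, STA-07 176.6, STA-08 199.2 → max 199.2 km
Point E: residuals STA-06 151.5, STA-07 123.4, STA-08 139.2 → max 151.5 km
Only Point B has all residuals ≈ 0.

Point B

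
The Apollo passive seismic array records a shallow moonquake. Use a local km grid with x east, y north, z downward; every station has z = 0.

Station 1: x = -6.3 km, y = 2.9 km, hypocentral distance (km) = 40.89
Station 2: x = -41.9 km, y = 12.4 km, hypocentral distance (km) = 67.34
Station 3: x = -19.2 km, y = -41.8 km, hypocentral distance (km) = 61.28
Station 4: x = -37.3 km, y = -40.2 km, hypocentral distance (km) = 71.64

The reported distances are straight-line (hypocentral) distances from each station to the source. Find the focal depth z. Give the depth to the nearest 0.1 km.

Each station gives a sphere (x−x_i)² + (y−y_i)² + z² = d_i² (stations at z=0).
Subtracting the Station 1 sphere from Station 2 and Station 3: z² cancels, leaving linear equations in x and y:
-71.2 x + 19.0 y = -1001.41
-25.8 x − 89.4 y = -15.47
Solving: x ≈ 13.102, y ≈ -3.608 km (keep extra digits for the depth step; rounded: 13.1, -3.6).
Then from the Station 1 sphere: z² = 40.89² − (x + 6.3)² − (y − 2.9)² with x = 13.102, y = -3.608, so z ≈ 35.401 ≈ 35.4 km.

depth ≈ 35.4 km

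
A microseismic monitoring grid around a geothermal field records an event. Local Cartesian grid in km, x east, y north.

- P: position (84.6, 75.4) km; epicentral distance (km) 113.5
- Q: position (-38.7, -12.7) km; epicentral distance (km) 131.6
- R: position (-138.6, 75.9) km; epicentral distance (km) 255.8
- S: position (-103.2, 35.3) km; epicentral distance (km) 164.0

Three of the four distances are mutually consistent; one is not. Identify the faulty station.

S

Solve using three stations at a time. Using P, Q, R (subtract circle equations pairwise → linear system) gives (x, y) ≈ (90.5, -38.0).
Distances from that point to each station vs reported:
  P: calculated 113.5 vs reported 113.5 → residual 0.0 km
  Q: calculated 131.6 vs reported 131.6 → residual 0.0 km
  R: calculated 255.8 vs reported 255.8 → residual 0.0 km
  S: calculated 207.1 vs reported 164.0 → residual 43.1 km
P, Q, R are mutually consistent (residuals ≈ 0); S is off by 43.1 km.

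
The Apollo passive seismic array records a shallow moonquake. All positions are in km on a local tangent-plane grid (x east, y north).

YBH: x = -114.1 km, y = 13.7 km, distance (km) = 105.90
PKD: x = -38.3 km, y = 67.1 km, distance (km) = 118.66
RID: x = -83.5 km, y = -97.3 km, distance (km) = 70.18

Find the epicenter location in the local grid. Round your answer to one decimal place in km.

Circle about each station: (x + 114.1)² + (y − 13.7)² = 105.90²; (x + 38.3)² + (y − 67.1)² = 118.66²; (x + 83.5)² + (y + 97.3)² = 70.18².
Subtracting pairs of circle equations eliminates x²+y² and gives linear equations (the radical axes):
151.6 x + 106.8 y = -10102.59
61.2 x − 222.0 y = 9522.62
Solving the 2×2 system: x ≈ -30.5, y ≈ -51.3 km.

x ≈ -30.5 km, y ≈ -51.3 km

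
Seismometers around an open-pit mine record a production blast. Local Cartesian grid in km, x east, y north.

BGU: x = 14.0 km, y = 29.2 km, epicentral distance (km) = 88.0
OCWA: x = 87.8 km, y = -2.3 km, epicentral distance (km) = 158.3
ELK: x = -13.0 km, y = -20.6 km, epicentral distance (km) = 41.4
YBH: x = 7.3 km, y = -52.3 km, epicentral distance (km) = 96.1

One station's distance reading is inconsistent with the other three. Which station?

ELK

Solve using three stations at a time. Using BGU, OCWA, YBH (subtract circle equations pairwise → linear system) gives (x, y) ≈ (-70.3, 4.3).
Distances from that point to each station vs reported:
  BGU: calculated 87.9 vs reported 88.0 → residual 0.1 km
  OCWA: calculated 158.3 vs reported 158.3 → residual 0.0 km
  ELK: calculated 62.5 vs reported 41.4 → residual 21.1 km
  YBH: calculated 96.0 vs reported 96.1 → residual 0.1 km
BGU, OCWA, YBH are mutually consistent (residuals ≈ 0); ELK is off by 21.1 km.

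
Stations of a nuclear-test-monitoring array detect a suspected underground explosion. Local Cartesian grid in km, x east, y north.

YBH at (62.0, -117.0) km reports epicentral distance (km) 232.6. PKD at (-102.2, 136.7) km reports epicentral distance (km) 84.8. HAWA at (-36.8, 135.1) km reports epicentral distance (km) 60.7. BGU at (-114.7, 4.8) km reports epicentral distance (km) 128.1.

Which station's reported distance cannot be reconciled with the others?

Solve using three stations at a time. Using YBH, PKD, BGU (subtract circle equations pairwise → linear system) gives (x, y) ≈ (-26.8, 98.0).
Distances from that point to each station vs reported:
  YBH: calculated 232.6 vs reported 232.6 → residual 0.0 km
  PKD: calculated 84.8 vs reported 84.8 → residual 0.0 km
  HAWA: calculated 38.5 vs reported 60.7 → residual 22.2 km
  BGU: calculated 128.1 vs reported 128.1 → residual 0.0 km
YBH, PKD, BGU are mutually consistent (residuals ≈ 0); HAWA is off by 22.2 km.

HAWA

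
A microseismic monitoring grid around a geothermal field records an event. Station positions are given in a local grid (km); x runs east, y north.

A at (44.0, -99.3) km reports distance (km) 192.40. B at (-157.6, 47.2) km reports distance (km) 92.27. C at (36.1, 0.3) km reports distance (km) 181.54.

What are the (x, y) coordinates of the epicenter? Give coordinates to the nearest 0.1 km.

-140.1 km east, -43.4 km north

Circle about each station: (x − 44.0)² + (y + 99.3)² = 192.40²; (x + 157.6)² + (y − 47.2)² = 92.27²; (x − 36.1)² + (y − 0.3)² = 181.54².
Subtracting the A equation from the B and C equations removes the quadratic terms:
-403.2 x + 293.0 y = 43773.12
-15.8 x + 199.2 y = -6432.20
Solving the 2×2 system: x ≈ -140.1, y ≈ -43.4 km.
Check against A (with the unrounded x, y): √((x − 44.0)²+(y + 99.3)²) = 192.40 ≈ 192.40 km. ✓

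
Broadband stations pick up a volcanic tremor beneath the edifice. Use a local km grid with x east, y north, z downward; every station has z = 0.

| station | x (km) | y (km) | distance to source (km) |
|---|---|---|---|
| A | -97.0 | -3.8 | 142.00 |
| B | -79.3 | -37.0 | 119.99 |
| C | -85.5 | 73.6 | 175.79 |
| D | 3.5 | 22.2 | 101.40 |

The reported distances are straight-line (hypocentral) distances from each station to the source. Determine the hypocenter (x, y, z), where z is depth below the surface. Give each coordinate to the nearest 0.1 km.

Each station gives a sphere (x−x_i)² + (y−y_i)² + z² = d_i² (stations at z=0).
Subtracting the A sphere from B and C: z² cancels, leaving linear equations in x and y:
35.4 x − 66.4 y = 4000.45
23.0 x + 154.8 y = -7434.35
Solving: x ≈ 17.929, y ≈ -50.689 km (keep extra digits for the depth step; rounded: 17.9, -50.7).
Then from the A sphere: z² = 142.00² − (x + 97.0)² − (y + 3.8)² with x = 17.929, y = -50.689, so z ≈ 68.969 ≈ 69.0 km.

(17.9, -50.7, 69.0)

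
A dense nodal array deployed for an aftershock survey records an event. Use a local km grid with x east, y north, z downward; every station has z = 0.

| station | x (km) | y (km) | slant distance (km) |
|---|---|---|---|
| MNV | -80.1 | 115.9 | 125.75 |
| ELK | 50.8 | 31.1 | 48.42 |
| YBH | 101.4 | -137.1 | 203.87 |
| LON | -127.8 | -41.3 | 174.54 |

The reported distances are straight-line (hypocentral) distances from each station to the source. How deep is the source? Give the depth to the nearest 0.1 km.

depth ≈ 33.4 km

Each station gives a sphere (x−x_i)² + (y−y_i)² + z² = d_i² (stations at z=0).
Subtracting the MNV sphere from ELK and YBH: z² cancels, leaving linear equations in x and y:
261.8 x − 169.6 y = -2832.40
363.0 x − 506.0 y = -16520.36
Solving: x ≈ 19.302, y ≈ 46.496 km (keep extra digits for the depth step; rounded: 19.3, 46.5).
Then from the MNV sphere: z² = 125.75² − (x + 80.1)² − (y − 115.9)² with x = 19.302, y = 46.496, so z ≈ 33.397 ≈ 33.4 km.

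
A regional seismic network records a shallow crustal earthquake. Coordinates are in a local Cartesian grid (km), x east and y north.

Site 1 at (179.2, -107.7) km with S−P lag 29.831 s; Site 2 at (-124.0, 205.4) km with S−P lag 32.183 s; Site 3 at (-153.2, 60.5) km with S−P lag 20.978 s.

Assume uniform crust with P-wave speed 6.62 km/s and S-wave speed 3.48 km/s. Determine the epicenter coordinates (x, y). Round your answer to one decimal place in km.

Distance from S−P lag: d = Δt · v_P v_S / (v_P − v_S) = Δt · (6.62·3.48)/(6.62−3.48) ≈ 7.3368·Δt.
So d_Site 1 = 218.86, d_Site 2 = 236.12, d_Site 3 = 153.91 km.
Circle about each station: (x − 179.2)² + (y + 107.7)² = 218.86²; (x + 124.0)² + (y − 205.4)² = 236.12²; (x + 153.2)² + (y − 60.5)² = 153.91².
Subtracting the Site 1 equation from the Site 2 and Site 3 equations removes the quadratic terms:
-606.4 x + 626.2 y = 6000.28
-664.8 x + 336.4 y = 7629.97
Solving the 2×2 system: x ≈ -13.0, y ≈ -3.0 km.

(-13.0, -3.0)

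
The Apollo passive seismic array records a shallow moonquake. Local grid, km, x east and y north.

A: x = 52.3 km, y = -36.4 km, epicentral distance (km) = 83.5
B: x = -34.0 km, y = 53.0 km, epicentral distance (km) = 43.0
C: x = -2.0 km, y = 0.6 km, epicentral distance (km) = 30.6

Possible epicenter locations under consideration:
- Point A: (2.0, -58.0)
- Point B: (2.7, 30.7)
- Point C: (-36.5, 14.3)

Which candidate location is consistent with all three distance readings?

Point B

For each candidate, compare |candidate − station| to the reported distance:
Point A: residuals A 28.8, B 73.7, C 28.1 → max 73.7 km
Point B: residuals A 0.1, B 0.1, C 0.1 → max 0.1 km
Point C: residuals A 18.8, B 4.2, C 6.5 → max 18.8 km
Only Point B has all residuals ≈ 0.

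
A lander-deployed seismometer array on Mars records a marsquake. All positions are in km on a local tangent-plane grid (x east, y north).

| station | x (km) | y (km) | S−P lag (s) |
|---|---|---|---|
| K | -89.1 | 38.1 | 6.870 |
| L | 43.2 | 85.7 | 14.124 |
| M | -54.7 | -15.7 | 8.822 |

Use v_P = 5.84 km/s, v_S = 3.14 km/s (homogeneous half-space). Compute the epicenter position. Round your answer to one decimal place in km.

-42.7 km east, 43.0 km north

Distance from S−P lag: d = Δt · v_P v_S / (v_P − v_S) = Δt · (5.84·3.14)/(5.84−3.14) ≈ 6.7917·Δt.
So d_K = 46.66, d_L = 95.93, d_M = 59.92 km.
Circle about each station: (x + 89.1)² + (y − 38.1)² = 46.66²; (x − 43.2)² + (y − 85.7)² = 95.93²; (x + 54.7)² + (y + 15.7)² = 59.92².
Subtracting the K equation from the L and M equations removes the quadratic terms:
264.6 x + 95.2 y = -7205.10
68.8 x − 107.6 y = -7565.09
Solving the 2×2 system: x ≈ -42.7, y ≈ 43.0 km.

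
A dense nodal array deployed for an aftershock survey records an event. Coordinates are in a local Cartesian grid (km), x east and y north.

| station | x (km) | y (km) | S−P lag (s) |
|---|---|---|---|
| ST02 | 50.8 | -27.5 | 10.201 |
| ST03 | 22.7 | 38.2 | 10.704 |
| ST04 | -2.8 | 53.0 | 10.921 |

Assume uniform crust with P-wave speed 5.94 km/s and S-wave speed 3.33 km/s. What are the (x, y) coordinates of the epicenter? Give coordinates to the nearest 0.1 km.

-26.5 km east, -26.3 km north

Distance from S−P lag: d = Δt · v_P v_S / (v_P − v_S) = Δt · (5.94·3.33)/(5.94−3.33) ≈ 7.5786·Δt.
So d_ST02 = 77.31, d_ST03 = 81.12, d_ST04 = 82.77 km.
Circle about each station: (x − 50.8)² + (y + 27.5)² = 77.31²; (x − 22.7)² + (y − 38.2)² = 81.12²; (x + 2.8)² + (y − 53.0)² = 82.77².
Subtracting the ST02 equation from the ST03 and ST04 equations removes the quadratic terms:
-56.2 x + 131.4 y = -1965.98
-107.2 x + 161.0 y = -1394.09
Solving the 2×2 system: x ≈ -26.5, y ≈ -26.3 km.
Check against ST02 (with the unrounded x, y): √((x − 50.8)²+(y + 27.5)²) = 77.28 ≈ 77.31 km. ✓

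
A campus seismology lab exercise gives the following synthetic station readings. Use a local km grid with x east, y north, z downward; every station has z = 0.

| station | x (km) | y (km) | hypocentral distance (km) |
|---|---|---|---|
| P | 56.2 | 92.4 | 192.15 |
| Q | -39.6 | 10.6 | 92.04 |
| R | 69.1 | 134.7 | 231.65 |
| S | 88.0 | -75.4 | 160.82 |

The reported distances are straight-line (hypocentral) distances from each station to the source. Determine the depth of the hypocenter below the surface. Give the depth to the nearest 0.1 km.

Each station gives a sphere (x−x_i)² + (y−y_i)² + z² = d_i² (stations at z=0).
Subtracting the P sphere from Q and R: z² cancels, leaving linear equations in x and y:
-191.6 x − 163.6 y = 18434.58
25.8 x + 84.6 y = -5517.40
Solving: x ≈ -54.796, y ≈ -48.507 km (keep extra digits for the depth step; rounded: -54.8, -48.5).
Then from the P sphere: z² = 192.15² − (x − 56.2)² − (y − 92.4)² with x = -54.796, y = -48.507, so z ≈ 68.897 ≈ 68.9 km.

z ≈ 68.9 km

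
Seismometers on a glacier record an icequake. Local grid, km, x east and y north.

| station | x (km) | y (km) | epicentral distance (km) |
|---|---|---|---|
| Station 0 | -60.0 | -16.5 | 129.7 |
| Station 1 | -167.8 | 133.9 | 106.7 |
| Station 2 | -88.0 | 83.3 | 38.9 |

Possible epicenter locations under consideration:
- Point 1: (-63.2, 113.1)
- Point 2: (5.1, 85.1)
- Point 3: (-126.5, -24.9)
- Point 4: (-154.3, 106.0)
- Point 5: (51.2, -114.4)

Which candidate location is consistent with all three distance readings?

Point 1

For each candidate, compare |candidate − station| to the reported distance:
Point 1: residuals Station 0 0.1, Station 1 0.1, Station 2 0.1 → max 0.1 km
Point 2: residuals Station 0 9.0, Station 1 73.0, Station 2 54.2 → max 73.0 km
Point 3: residuals Station 0 62.7, Station 1 57.4, Station 2 75.9 → max 75.9 km
Point 4: residuals Station 0 24.9, Station 1 75.7, Station 2 31.2 → max 75.7 km
Point 5: residuals Station 0 18.5, Station 1 224.4, Station 2 202.9 → max 224.4 km
Only Point 1 has all residuals ≈ 0.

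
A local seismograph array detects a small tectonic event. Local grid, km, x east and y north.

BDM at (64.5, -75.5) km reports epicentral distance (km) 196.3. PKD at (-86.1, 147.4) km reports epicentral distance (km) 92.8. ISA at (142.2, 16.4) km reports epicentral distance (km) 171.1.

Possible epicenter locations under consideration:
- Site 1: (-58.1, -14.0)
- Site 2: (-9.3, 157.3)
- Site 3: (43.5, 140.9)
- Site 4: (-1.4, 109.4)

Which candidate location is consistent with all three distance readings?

For each candidate, compare |candidate − station| to the reported distance:
Site 1: residuals BDM 59.1, PKD 71.0, ISA 31.5 → max 71.0 km
Site 2: residuals BDM 47.9, PKD 15.4, ISA 35.8 → max 47.9 km
Site 3: residuals BDM 21.1, PKD 37.0, ISA 12.2 → max 37.0 km
Site 4: residuals BDM 0.0, PKD 0.0, ISA 0.0 → max 0.0 km
Only Site 4 has all residuals ≈ 0.

Site 4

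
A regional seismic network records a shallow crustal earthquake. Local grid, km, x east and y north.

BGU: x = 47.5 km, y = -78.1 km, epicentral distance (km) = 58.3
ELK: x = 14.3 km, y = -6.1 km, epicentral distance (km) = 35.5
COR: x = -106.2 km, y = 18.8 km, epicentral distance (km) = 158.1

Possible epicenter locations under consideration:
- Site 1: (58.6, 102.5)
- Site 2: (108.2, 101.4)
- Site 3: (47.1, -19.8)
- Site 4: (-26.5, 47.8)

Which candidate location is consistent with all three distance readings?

For each candidate, compare |candidate − station| to the reported distance:
Site 1: residuals BGU 122.6, ELK 81.8, COR 26.7 → max 122.6 km
Site 2: residuals BGU 131.2, ELK 107.2, COR 71.7 → max 131.2 km
Site 3: residuals BGU 0.0, ELK 0.0, COR 0.0 → max 0.0 km
Site 4: residuals BGU 87.7, ELK 32.1, COR 73.3 → max 87.7 km
Only Site 3 has all residuals ≈ 0.

Site 3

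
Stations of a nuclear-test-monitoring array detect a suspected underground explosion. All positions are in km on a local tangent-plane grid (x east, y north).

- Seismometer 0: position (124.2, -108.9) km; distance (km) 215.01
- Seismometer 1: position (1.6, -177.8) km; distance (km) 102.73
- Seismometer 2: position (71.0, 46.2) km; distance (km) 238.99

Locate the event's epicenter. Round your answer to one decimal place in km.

x ≈ -89.7 km, y ≈ -130.7 km

Circle about each station: (x − 124.2)² + (y + 108.9)² = 215.01²; (x − 1.6)² + (y + 177.8)² = 102.73²; (x − 71.0)² + (y − 46.2)² = 238.99².
Subtracting the Seismometer 0 equation from the Seismometer 1 and Seismometer 2 equations removes the quadratic terms:
-245.2 x − 137.8 y = 40006.40
-106.4 x + 310.2 y = -30996.33
Solving the 2×2 system: x ≈ -89.7, y ≈ -130.7 km.
Check against Seismometer 0 (with the unrounded x, y): √((x − 124.2)²+(y + 108.9)²) = 215.02 ≈ 215.01 km. ✓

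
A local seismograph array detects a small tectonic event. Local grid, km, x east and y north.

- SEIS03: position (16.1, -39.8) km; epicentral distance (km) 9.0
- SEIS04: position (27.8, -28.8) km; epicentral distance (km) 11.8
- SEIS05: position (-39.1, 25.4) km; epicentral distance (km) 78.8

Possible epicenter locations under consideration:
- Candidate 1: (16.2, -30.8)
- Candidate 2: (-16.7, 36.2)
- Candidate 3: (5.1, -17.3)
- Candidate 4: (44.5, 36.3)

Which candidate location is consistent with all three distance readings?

Candidate 1

For each candidate, compare |candidate − station| to the reported distance:
Candidate 1: residuals SEIS03 0.0, SEIS04 0.0, SEIS05 0.0 → max 0.0 km
Candidate 2: residuals SEIS03 73.8, SEIS04 67.0, SEIS05 53.9 → max 73.8 km
Candidate 3: residuals SEIS03 16.0, SEIS04 13.6, SEIS05 17.3 → max 17.3 km
Candidate 4: residuals SEIS03 72.2, SEIS04 55.4, SEIS05 5.5 → max 72.2 km
Only Candidate 1 has all residuals ≈ 0.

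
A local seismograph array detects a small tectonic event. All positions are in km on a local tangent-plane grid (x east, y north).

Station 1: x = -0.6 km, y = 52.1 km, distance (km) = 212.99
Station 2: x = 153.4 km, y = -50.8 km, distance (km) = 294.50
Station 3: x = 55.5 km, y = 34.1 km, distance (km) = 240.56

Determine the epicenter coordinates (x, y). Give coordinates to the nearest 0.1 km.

-134.3 km east, -113.7 km north

Circle about each station: (x + 0.6)² + (y − 52.1)² = 212.99²; (x − 153.4)² + (y + 50.8)² = 294.50²; (x − 55.5)² + (y − 34.1)² = 240.56².
Subtracting the Station 1 equation from the Station 2 and Station 3 equations removes the quadratic terms:
308.0 x − 205.8 y = -17968.08
112.2 x − 36.0 y = -10976.08
Solving the 2×2 system: x ≈ -134.3, y ≈ -113.7 km.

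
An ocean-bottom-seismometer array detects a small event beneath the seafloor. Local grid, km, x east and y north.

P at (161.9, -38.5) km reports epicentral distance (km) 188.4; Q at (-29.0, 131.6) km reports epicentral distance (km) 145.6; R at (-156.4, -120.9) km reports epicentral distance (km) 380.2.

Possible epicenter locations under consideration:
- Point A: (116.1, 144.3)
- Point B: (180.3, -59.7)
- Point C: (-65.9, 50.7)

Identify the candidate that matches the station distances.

Point A

For each candidate, compare |candidate − station| to the reported distance:
Point A: residuals P 0.1, Q 0.1, R 0.0 → max 0.1 km
Point B: residuals P 160.3, Q 138.0, R 38.0 → max 160.3 km
Point C: residuals P 56.2, Q 56.7, R 186.2 → max 186.2 km
Only Point A has all residuals ≈ 0.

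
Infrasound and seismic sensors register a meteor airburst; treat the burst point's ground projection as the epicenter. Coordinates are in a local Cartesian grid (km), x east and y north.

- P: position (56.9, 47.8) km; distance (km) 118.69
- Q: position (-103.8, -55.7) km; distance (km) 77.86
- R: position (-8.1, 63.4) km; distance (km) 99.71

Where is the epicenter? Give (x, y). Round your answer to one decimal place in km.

Circle about each station: (x − 56.9)² + (y − 47.8)² = 118.69²; (x + 103.8)² + (y + 55.7)² = 77.86²; (x + 8.1)² + (y − 63.4)² = 99.71².
Subtracting pairs of circle equations eliminates x²+y² and gives linear equations (the radical axes):
-321.4 x − 207.0 y = 16379.62
-130.0 x + 31.2 y = 2707.95
Solving the 2×2 system: x ≈ -29.0, y ≈ -34.1 km.

(-29.0, -34.1)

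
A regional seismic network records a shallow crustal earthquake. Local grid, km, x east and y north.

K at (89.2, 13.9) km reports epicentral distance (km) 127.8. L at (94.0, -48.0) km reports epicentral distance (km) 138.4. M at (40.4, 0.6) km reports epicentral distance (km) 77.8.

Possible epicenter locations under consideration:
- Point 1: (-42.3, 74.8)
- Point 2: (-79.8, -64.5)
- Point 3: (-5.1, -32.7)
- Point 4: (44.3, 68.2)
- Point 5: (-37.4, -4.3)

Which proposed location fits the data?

For each candidate, compare |candidate − station| to the reported distance:
Point 1: residuals K 17.1, L 45.1, M 33.3 → max 45.1 km
Point 2: residuals K 58.5, L 36.2, M 58.9 → max 58.9 km
Point 3: residuals K 22.6, L 38.1, M 21.4 → max 38.1 km
Point 4: residuals K 57.3, L 12.0, M 10.1 → max 57.3 km
Point 5: residuals K 0.1, L 0.1, M 0.2 → max 0.2 km
Only Point 5 has all residuals ≈ 0.

Point 5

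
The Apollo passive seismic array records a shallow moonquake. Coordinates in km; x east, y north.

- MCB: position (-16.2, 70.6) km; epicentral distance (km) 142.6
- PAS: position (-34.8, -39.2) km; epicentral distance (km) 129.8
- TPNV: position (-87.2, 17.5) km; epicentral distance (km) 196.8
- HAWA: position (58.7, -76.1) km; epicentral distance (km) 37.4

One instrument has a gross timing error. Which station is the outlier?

MCB

Solve using three stations at a time. Using PAS, TPNV, HAWA (subtract circle equations pairwise → linear system) gives (x, y) ≈ (93.1, -61.4).
Distances from that point to each station vs reported:
  MCB: calculated 171.4 vs reported 142.6 → residual 28.8 km
  PAS: calculated 129.8 vs reported 129.8 → residual 0.0 km
  TPNV: calculated 196.8 vs reported 196.8 → residual 0.0 km
  HAWA: calculated 37.4 vs reported 37.4 → residual 0.0 km
PAS, TPNV, HAWA are mutually consistent (residuals ≈ 0); MCB is off by 28.8 km.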